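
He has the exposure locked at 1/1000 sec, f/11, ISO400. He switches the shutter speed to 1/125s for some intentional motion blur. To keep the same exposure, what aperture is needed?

Shutter speed: 1/1000 → 1/500 → 1/250 → 1/125 — 3 stops longer (brighter).
Need 3 stops darker from the aperture: f/11 → f/16 → f/22 → f/32.

f/32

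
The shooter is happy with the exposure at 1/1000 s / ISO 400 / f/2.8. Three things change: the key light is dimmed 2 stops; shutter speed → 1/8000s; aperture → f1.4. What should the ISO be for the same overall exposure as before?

Scene light: 2 stops darker.
Shutter speed: 1/1000 → 1/2000 → 1/4000 → 1/8000 — 3 stops faster (darker).
Aperture: f/2.8 → f/2 → f/1.4 — 2 stops larger aperture (brighter).
Net so far: 3 stops darker. ISO: 400 → 800 → 1600 → 3200.

ISO 3200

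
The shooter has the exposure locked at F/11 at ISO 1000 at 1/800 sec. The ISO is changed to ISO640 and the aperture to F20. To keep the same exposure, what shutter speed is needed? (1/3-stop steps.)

ISO: 1000 → 800 → 640 — 2/3 stop lower (darker).
Aperture: f/11 → f/13 → f/14 → f/16 → f/18 → f/20 — 1 2/3 stops smaller aperture (darker).
Net change so far: 2 1/3 stops darker. Offset with the shutter speed: 1/800 → 1/640 → 1/500 → 1/400 → 1/320 → 1/250 → 1/200 → 1/160.

1/160s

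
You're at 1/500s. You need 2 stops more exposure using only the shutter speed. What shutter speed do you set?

Shutter speed: 1/500 → 1/250 → 1/125 — 2 stops longer (brighter).

1/125s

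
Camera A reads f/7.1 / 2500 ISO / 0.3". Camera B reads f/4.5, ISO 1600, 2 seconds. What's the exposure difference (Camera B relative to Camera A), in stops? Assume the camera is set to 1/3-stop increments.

Aperture: f/7.1 → f/6.3 → f/5.6 → f/5 → f/4.5 — 1 1/3 stops larger aperture (brighter).
Shutter speed: 0.3 → 0.4 → 0.5 → 0.6 → 0.8 → 1 → 1.3 → 1.6 → 2 — 2 2/3 stops longer (brighter).
ISO: 2500 → 2000 → 1600 — 2/3 stop lower (darker).
Net: +1 1/3 +2 2/3 −2/3 = +3 1/3 stops.

3 1/3 stops brighter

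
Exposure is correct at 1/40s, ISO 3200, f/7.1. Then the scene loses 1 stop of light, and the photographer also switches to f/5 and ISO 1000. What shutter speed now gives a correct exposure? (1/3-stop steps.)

1/13s

Scene light: 1 stop darker.
Aperture: f/7.1 → f/6.3 → f/5.6 → f/5 — 1 stop wider (brighter).
ISO: 3200 → 2500 → 2000 → 1600 → 1250 → 1000 — 1 2/3 stops dropped (darker).
Net so far: 1 2/3 stops darker. Shutter speed: 1/40 → 1/30 → 1/25 → 1/20 → 1/15 → 1/13.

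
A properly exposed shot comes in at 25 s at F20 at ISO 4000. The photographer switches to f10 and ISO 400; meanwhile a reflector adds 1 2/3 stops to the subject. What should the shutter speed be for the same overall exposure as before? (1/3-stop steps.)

20 s

Scene light: 1 2/3 stops brighter.
Aperture: f/20 → f/18 → f/16 → f/14 → f/13 → f/11 → f/10 — 2 stops larger aperture (brighter).
ISO: 4000 → 3200 → 2500 → 2000 → 1600 → 1250 → 1000 → 800 → 640 → 500 → 400 — 3 1/3 stops lower (darker).
Net so far: 1/3 stop brighter. Shutter speed: 25 → 20.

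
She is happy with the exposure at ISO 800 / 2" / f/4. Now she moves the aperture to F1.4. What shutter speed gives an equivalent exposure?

Aperture: f/4 → f/2.8 → f/2 → f/1.4 — 3 stops opened up (brighter).
Need 3 stops darker from the shutter speed: 2 → 1 → 1/2 → 1/4.

1/4s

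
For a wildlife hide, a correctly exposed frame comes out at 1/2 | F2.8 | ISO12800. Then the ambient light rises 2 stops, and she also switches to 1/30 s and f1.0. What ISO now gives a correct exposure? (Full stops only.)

ISO 6400

Scene light: 2 stops brighter.
Shutter speed: 1/2 → 1/4 → 1/8 → 1/15 → 1/30 — 4 stops faster (darker).
Aperture: f/2.8 → f/2 → f/1.4 → f/1.0 — 3 stops larger aperture (brighter).
Net so far: 1 stop brighter. ISO: 12800 → 6400.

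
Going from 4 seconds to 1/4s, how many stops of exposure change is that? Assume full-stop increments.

4 stops

4 → 2 → 1 → 1/2 → 1/4 — count the steps: 4 stops.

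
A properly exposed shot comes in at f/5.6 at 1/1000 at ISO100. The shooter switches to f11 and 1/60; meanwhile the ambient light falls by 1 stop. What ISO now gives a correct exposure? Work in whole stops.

Scene light: 1 stop darker.
Aperture: f/5.6 → f/8 → f/11 — 2 stops smaller aperture (darker).
Shutter speed: 1/1000 → 1/500 → 1/250 → 1/125 → 1/60 — 4 stops slower (brighter).
Net so far: 1 stop brighter. ISO: 100 → 50.

ISO 50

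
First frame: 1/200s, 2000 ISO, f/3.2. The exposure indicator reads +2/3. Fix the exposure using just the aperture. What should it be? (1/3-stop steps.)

f/4

Overexposed by 2/3 stop → need 2/3 stop darker.
Aperture: f/3.2 → f/3.5 → f/4.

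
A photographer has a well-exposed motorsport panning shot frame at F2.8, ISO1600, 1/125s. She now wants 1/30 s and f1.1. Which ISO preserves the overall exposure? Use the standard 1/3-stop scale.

ISO 64

Shutter speed: 1/125 → 1/100 → 1/80 → 1/60 → 1/50 → 1/40 → 1/30 — 2 stops longer (brighter).
Aperture: f/2.8 → f/2.5 → f/2.2 → f/2 → f/1.8 → f/1.6 → f/1.4 → f/1.2 → f/1.1 — 2 2/3 stops wider (brighter).
Net change so far: 4 2/3 stops brighter. Offset with the ISO: 1600 → 1250 → 1000 → 800 → 640 → 500 → 400 → 320 → 250 → 200 → 160 → 125 → 100 → 80 → 64.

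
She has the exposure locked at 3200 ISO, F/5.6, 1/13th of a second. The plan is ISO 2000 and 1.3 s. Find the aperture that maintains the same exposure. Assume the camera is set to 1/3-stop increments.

ISO: 3200 → 2500 → 2000 — 2/3 stop lower (darker).
Shutter speed: 1/13 → 1/10 → 1/8 → 1/6 → 1/5 → 1/4 → 0.3 → 0.4 → 0.5 → 0.6 → 0.8 → 1 → 1.3 — 4 stops slower (brighter).
Net change so far: 3 1/3 stops brighter. Offset with the aperture: f/5.6 → f/6.3 → f/7.1 → f/8 → f/9 → f/10 → f/11 → f/13 → f/14 → f/16 → f/18.

f/18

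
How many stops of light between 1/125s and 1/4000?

1/125 → 1/250 → 1/500 → 1/1000 → 1/2000 → 1/4000 — count the steps: 5 stops.

5 stops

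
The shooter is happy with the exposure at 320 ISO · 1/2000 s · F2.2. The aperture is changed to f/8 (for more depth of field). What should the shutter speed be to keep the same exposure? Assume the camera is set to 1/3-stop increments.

1/160s

Aperture: f/2.2 → f/2.5 → f/2.8 → f/3.2 → f/3.5 → f/4 → f/4.5 → f/5 → f/5.6 → f/6.3 → f/7.1 → f/8 — 3 2/3 stops narrower (darker).
Need 3 2/3 stops brighter from the shutter speed: 1/2000 → 1/1600 → 1/1250 → 1/1000 → 1/800 → 1/640 → 1/500 → 1/400 → 1/320 → 1/250 → 1/200 → 1/160.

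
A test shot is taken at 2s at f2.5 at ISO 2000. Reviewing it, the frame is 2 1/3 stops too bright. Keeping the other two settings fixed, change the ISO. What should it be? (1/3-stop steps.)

Overexposed by 2 1/3 stops → need 2 1/3 stops darker.
ISO: 2000 → 1600 → 1250 → 1000 → 800 → 640 → 500 → 400.

ISO 400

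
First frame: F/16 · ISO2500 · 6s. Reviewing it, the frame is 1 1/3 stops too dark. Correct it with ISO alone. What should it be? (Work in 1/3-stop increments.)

ISO 6400

Underexposed by 1 1/3 stops → need 1 1/3 stops brighter.
ISO: 2500 → 3200 → 4000 → 5000 → 6400.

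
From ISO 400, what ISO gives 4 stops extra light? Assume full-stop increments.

ISO: 400 → 800 → 1600 → 3200 → 6400 — 4 stops raised (brighter).

ISO 6400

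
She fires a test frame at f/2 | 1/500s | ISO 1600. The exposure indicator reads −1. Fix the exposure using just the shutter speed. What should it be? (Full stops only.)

Underexposed by 1 stop → need 1 stop brighter.
Shutter speed: 1/500 → 1/250.

1/250s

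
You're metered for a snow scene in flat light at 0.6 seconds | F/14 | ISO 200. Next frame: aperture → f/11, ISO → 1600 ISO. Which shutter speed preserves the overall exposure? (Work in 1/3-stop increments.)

Aperture: f/14 → f/13 → f/11 — 2/3 stop larger aperture (brighter).
ISO: 200 → 250 → 320 → 400 → 500 → 640 → 800 → 1000 → 1250 → 1600 — 3 stops higher (brighter).
Net change so far: 3 2/3 stops brighter. Offset with the shutter speed: 0.6 → 0.5 → 0.4 → 0.3 → 1/4 → 1/5 → 1/6 → 1/8 → 1/10 → 1/13 → 1/15 → 1/20.

1/20s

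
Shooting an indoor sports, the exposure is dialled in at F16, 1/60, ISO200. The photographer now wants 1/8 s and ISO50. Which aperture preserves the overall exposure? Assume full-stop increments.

f/22

Shutter speed: 1/60 → 1/30 → 1/15 → 1/8 — 3 stops slower (brighter).
ISO: 200 → 100 → 50 — 2 stops lower (darker).
Net change so far: 1 stop brighter. Offset with the aperture: f/16 → f/22.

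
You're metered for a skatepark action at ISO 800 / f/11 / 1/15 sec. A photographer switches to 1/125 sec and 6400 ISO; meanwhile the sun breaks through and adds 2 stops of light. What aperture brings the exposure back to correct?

f/22

Scene light: 2 stops brighter.
Shutter speed: 1/15 → 1/30 → 1/60 → 1/125 — 3 stops shorter (darker).
ISO: 800 → 1600 → 3200 → 6400 — 3 stops raised (brighter).
Net so far: 2 stops brighter. Aperture: f/11 → f/16 → f/22.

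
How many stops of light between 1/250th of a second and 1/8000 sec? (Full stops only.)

1/250 → 1/500 → 1/1000 → 1/2000 → 1/4000 → 1/8000 — count the steps: 5 stops.

5 stops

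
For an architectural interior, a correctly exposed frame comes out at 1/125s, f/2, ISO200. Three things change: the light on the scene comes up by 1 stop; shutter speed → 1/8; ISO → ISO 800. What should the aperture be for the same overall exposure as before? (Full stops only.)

Scene light: 1 stop brighter.
Shutter speed: 1/125 → 1/60 → 1/30 → 1/15 → 1/8 — 4 stops longer (brighter).
ISO: 200 → 400 → 800 — 2 stops higher (brighter).
Net so far: 7 stops brighter. Aperture: f/2 → f/2.8 → f/4 → f/5.6 → f/8 → f/11 → f/16 → f/22.

f/22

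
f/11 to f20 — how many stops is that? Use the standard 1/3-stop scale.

f/11 → f/13 → f/14 → f/16 → f/18 → f/20 — count the steps: 5 third-stops = 1 2/3 stops.

1 2/3 stops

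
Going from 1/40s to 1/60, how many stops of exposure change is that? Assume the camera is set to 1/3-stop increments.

2/3 stop

1/40 → 1/50 → 1/60 — count the steps: 2 third-stops = 2/3 stop.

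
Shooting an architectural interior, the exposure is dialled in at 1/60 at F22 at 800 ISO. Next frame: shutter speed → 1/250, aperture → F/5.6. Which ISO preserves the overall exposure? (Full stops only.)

ISO 200

Shutter speed: 1/60 → 1/125 → 1/250 — 2 stops shorter (darker).
Aperture: f/22 → f/16 → f/11 → f/8 → f/5.6 — 4 stops opened up (brighter).
Net change so far: 2 stops brighter. Offset with the ISO: 800 → 400 → 200.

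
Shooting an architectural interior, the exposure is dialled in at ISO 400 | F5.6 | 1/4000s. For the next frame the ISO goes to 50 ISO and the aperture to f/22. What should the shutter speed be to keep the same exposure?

ISO: 400 → 200 → 100 → 50 — 3 stops dropped (darker).
Aperture: f/5.6 → f/8 → f/11 → f/16 → f/22 — 4 stops narrower (darker).
Net change so far: 7 stops darker. Offset with the shutter speed: 1/4000 → 1/2000 → 1/1000 → 1/500 → 1/250 → 1/125 → 1/60 → 1/30.

1/30s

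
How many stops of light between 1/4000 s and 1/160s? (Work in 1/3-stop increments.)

4 2/3 stops

1/4000 → 1/3200 → 1/2500 → 1/2000 → 1/1600 → 1/1250 → 1/1000 → 1/800 → 1/640 → 1/500 → 1/400 → 1/320 → 1/250 → 1/200 → 1/160 — count the steps: 14 third-stops = 4 2/3 stops.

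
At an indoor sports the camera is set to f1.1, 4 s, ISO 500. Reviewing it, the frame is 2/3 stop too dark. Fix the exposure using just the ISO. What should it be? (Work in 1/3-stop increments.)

Underexposed by 2/3 stop → need 2/3 stop brighter.
ISO: 500 → 640 → 800.

ISO 800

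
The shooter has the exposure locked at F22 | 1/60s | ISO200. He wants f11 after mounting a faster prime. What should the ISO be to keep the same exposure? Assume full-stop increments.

ISO 50

Aperture: f/22 → f/16 → f/11 — 2 stops wider (brighter).
Need 2 stops darker from the ISO: 200 → 100 → 50.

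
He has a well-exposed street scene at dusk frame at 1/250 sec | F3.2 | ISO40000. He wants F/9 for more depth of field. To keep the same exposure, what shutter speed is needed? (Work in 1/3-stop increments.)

Aperture: f/3.2 → f/3.5 → f/4 → f/4.5 → f/5 → f/5.6 → f/6.3 → f/7.1 → f/8 → f/9 — 3 stops stopped down (darker).
Need 3 stops brighter from the shutter speed: 1/250 → 1/200 → 1/160 → 1/125 → 1/100 → 1/80 → 1/60 → 1/50 → 1/40 → 1/30.

1/30s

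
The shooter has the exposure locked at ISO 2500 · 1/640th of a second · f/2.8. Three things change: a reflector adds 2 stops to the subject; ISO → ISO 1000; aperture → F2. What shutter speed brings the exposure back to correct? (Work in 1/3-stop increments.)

1/2000s

Scene light: 2 stops brighter.
ISO: 2500 → 2000 → 1600 → 1250 → 1000 — 1 1/3 stops lower (darker).
Aperture: f/2.8 → f/2.5 → f/2.2 → f/2 — 1 stop wider (brighter).
Net so far: 1 2/3 stops brighter. Shutter speed: 1/640 → 1/800 → 1/1000 → 1/1250 → 1/1600 → 1/2000.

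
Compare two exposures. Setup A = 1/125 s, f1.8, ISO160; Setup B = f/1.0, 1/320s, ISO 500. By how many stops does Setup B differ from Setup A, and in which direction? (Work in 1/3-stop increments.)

Aperture: f/1.8 → f/1.6 → f/1.4 → f/1.2 → f/1.1 → f/1.0 — 1 2/3 stops wider (brighter).
Shutter speed: 1/125 → 1/160 → 1/200 → 1/250 → 1/320 — 1 1/3 stops faster (darker).
ISO: 160 → 200 → 250 → 320 → 400 → 500 — 1 2/3 stops higher (brighter).
Net: +1 2/3 −1 1/3 +1 2/3 = +2 stops.

2 stops brighter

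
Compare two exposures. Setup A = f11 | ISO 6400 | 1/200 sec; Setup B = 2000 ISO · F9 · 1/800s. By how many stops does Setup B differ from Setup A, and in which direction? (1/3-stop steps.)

3 stops darker

Aperture: f/11 → f/10 → f/9 — 2/3 stop wider (brighter).
Shutter speed: 1/200 → 1/250 → 1/320 → 1/400 → 1/500 → 1/640 → 1/800 — 2 stops faster (darker).
ISO: 6400 → 5000 → 4000 → 3200 → 2500 → 2000 — 1 2/3 stops dropped (darker).
Net: +2/3 −2 −1 2/3 = −3 stops.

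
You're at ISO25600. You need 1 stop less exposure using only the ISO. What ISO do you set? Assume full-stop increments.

ISO 12800

ISO: 25600 → 12800 — 1 stop dropped (darker).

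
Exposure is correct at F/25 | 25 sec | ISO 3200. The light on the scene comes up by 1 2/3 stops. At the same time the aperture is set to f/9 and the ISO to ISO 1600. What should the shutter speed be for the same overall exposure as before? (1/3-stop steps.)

Scene light: 1 2/3 stops brighter.
Aperture: f/25 → f/22 → f/20 → f/18 → f/16 → f/14 → f/13 → f/11 → f/10 → f/9 — 3 stops opened up (brighter).
ISO: 3200 → 2500 → 2000 → 1600 — 1 stop dropped (darker).
Net so far: 3 2/3 stops brighter. Shutter speed: 25 → 20 → 15 → 13 → 10 → 8 → 6 → 5 → 4 → 3.2 → 2.5 → 2.

2 s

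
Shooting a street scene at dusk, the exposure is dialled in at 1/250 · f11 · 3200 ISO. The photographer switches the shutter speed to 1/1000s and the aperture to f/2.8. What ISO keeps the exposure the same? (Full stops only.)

ISO 800

Shutter speed: 1/250 → 1/500 → 1/1000 — 2 stops shorter (darker).
Aperture: f/11 → f/8 → f/5.6 → f/4 → f/2.8 — 4 stops wider (brighter).
Net change so far: 2 stops brighter. Offset with the ISO: 3200 → 1600 → 800.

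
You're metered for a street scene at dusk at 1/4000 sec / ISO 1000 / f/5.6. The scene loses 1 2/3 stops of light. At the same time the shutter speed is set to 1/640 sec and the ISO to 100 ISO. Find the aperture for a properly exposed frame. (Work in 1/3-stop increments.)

Scene light: 1 2/3 stops darker.
Shutter speed: 1/4000 → 1/3200 → 1/2500 → 1/2000 → 1/1600 → 1/1250 → 1/1000 → 1/800 → 1/640 — 2 2/3 stops slower (brighter).
ISO: 1000 → 800 → 640 → 500 → 400 → 320 → 250 → 200 → 160 → 125 → 100 — 3 1/3 stops dropped (darker).
Net so far: 2 1/3 stops darker. Aperture: f/5.6 → f/5 → f/4.5 → f/4 → f/3.5 → f/3.2 → f/2.8 → f/2.5.

f/2.5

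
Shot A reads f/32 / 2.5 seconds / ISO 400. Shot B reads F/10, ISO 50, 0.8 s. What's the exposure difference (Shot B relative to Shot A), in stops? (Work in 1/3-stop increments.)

Aperture: f/32 → f/29 → f/25 → f/22 → f/20 → f/18 → f/16 → f/14 → f/13 → f/11 → f/10 — 3 1/3 stops wider (brighter).
Shutter speed: 2.5 → 2 → 1.6 → 1.3 → 1 → 0.8 — 1 2/3 stops shorter (darker).
ISO: 400 → 320 → 250 → 200 → 160 → 125 → 100 → 80 → 64 → 50 — 3 stops lower (darker).
Net: +3 1/3 −1 2/3 −3 = −1 1/3 stops.

1 1/3 stops darker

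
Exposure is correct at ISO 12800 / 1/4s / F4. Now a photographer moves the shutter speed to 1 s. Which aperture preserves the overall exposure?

Shutter speed: 1/4 → 1/2 → 1 — 2 stops longer (brighter).
Need 2 stops darker from the aperture: f/4 → f/5.6 → f/8.

f/8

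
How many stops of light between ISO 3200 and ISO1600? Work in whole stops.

1 stop

3200 → 1600 — count the steps: 1 stop.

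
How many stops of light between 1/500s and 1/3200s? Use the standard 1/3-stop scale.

1/500 → 1/640 → 1/800 → 1/1000 → 1/1250 → 1/1600 → 1/2000 → 1/2500 → 1/3200 — count the steps: 8 third-stops = 2 2/3 stops.

2 2/3 stops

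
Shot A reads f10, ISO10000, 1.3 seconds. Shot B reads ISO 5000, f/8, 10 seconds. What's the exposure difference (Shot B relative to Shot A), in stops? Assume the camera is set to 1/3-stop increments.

Aperture: f/10 → f/9 → f/8 — 2/3 stop larger aperture (brighter).
Shutter speed: 1.3 → 1.6 → 2 → 2.5 → 3.2 → 4 → 5 → 6 → 8 → 10 — 3 stops slower (brighter).
ISO: 10000 → 8000 → 6400 → 5000 — 1 stop dropped (darker).
Net: +2/3 +3 −1 = +2 2/3 stops.

2 2/3 stops brighter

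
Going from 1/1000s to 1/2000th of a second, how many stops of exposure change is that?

1/1000 → 1/2000 — count the steps: 1 stop.

1 stop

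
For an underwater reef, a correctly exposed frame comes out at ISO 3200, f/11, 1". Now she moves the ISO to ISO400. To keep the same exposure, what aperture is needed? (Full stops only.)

f/4

ISO: 3200 → 1600 → 800 → 400 — 3 stops dropped (darker).
Need 3 stops brighter from the aperture: f/11 → f/8 → f/5.6 → f/4.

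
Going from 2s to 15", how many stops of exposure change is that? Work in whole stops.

3 stops

2 → 4 → 8 → 15 — count the steps: 3 stops.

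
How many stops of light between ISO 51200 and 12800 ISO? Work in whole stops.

2 stops

51200 → 25600 → 12800 — count the steps: 2 stops.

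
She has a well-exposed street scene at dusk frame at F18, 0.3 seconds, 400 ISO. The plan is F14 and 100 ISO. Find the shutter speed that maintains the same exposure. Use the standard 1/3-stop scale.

0.8 s

Aperture: f/18 → f/16 → f/14 — 2/3 stop larger aperture (brighter).
ISO: 400 → 320 → 250 → 200 → 160 → 125 → 100 — 2 stops lower (darker).
Net change so far: 1 1/3 stops darker. Offset with the shutter speed: 0.3 → 0.4 → 0.5 → 0.6 → 0.8.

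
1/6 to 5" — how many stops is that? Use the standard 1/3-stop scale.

5 stops

1/6 → 1/5 → 1/4 → 0.3 → 0.4 → 0.5 → 0.6 → 0.8 → 1 → 1.3 → 1.6 → 2 → 2.5 → 3.2 → 4 → 5 — count the steps: 15 third-stops = 5 stops.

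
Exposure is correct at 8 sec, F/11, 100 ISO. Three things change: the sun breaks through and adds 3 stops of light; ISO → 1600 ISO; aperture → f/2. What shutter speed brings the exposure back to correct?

Scene light: 3 stops brighter.
ISO: 100 → 200 → 400 → 800 → 1600 — 4 stops higher (brighter).
Aperture: f/11 → f/8 → f/5.6 → f/4 → f/2.8 → f/2 — 5 stops opened up (brighter).
Net so far: 12 stops brighter. Shutter speed: 8 → 4 → 2 → 1 → 1/2 → 1/4 → 1/8 → 1/15 → 1/30 → 1/60 → 1/125 → 1/250 → 1/500.

1/500s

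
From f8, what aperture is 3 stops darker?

f/22

Aperture: f/8 → f/11 → f/16 → f/22 — 3 stops smaller aperture (darker).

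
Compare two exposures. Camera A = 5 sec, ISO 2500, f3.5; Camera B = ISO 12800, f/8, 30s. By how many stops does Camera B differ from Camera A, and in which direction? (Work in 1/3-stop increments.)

Aperture: f/3.5 → f/4 → f/4.5 → f/5 → f/5.6 → f/6.3 → f/7.1 → f/8 — 2 1/3 stops narrower (darker).
Shutter speed: 5 → 6 → 8 → 10 → 13 → 15 → 20 → 25 → 30 — 2 2/3 stops slower (brighter).
ISO: 2500 → 3200 → 4000 → 5000 → 6400 → 8000 → 10000 → 12800 — 2 1/3 stops higher (brighter).
Net: −2 1/3 +2 2/3 +2 1/3 = +2 2/3 stops.

2 2/3 stops brighter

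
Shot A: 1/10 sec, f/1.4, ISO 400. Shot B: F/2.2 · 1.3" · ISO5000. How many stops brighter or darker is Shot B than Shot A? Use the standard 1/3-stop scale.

Aperture: f/1.4 → f/1.6 → f/1.8 → f/2 → f/2.2 — 1 1/3 stops stopped down (darker).
Shutter speed: 1/10 → 1/8 → 1/6 → 1/5 → 1/4 → 0.3 → 0.4 → 0.5 → 0.6 → 0.8 → 1 → 1.3 — 3 2/3 stops slower (brighter).
ISO: 400 → 500 → 640 → 800 → 1000 → 1250 → 1600 → 2000 → 2500 → 3200 → 4000 → 5000 — 3 2/3 stops higher (brighter).
Net: −1 1/3 +3 2/3 +3 2/3 = +6 stops.

6 stops brighter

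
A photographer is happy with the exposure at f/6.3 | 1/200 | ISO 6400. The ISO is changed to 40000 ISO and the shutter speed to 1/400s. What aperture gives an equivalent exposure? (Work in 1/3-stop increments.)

f/11

ISO: 6400 → 8000 → 10000 → 12800 → 16000 → 20000 → 25600 → 32000 → 40000 — 2 2/3 stops raised (brighter).
Shutter speed: 1/200 → 1/250 → 1/320 → 1/400 — 1 stop faster (darker).
Net change so far: 1 2/3 stops brighter. Offset with the aperture: f/6.3 → f/7.1 → f/8 → f/9 → f/10 → f/11.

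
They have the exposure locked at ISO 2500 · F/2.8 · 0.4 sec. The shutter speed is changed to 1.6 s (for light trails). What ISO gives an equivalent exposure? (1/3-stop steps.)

ISO 640

Shutter speed: 0.4 → 0.5 → 0.6 → 0.8 → 1 → 1.3 → 1.6 — 2 stops slower (brighter).
Need 2 stops darker from the ISO: 2500 → 2000 → 1600 → 1250 → 1000 → 800 → 640.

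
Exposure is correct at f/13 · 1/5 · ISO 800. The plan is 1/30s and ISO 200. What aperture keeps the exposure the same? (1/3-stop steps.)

f/2.5

Shutter speed: 1/5 → 1/6 → 1/8 → 1/10 → 1/13 → 1/15 → 1/20 → 1/25 → 1/30 — 2 2/3 stops shorter (darker).
ISO: 800 → 640 → 500 → 400 → 320 → 250 → 200 — 2 stops dropped (darker).
Net change so far: 4 2/3 stops darker. Offset with the aperture: f/13 → f/11 → f/10 → f/9 → f/8 → f/7.1 → f/6.3 → f/5.6 → f/5 → f/4.5 → f/4 → f/3.5 → f/3.2 → f/2.8 → f/2.5.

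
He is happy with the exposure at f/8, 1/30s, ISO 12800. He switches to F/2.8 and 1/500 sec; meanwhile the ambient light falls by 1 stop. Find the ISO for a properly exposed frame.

Scene light: 1 stop darker.
Aperture: f/8 → f/5.6 → f/4 → f/2.8 — 3 stops wider (brighter).
Shutter speed: 1/30 → 1/60 → 1/125 → 1/250 → 1/500 — 4 stops faster (darker).
Net so far: 2 stops darker. ISO: 12800 → 25600 → 51200.

ISO 51200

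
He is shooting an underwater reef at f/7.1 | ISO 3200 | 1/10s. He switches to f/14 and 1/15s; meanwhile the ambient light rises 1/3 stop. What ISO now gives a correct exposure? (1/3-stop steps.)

Scene light: 1/3 stop brighter.
Aperture: f/7.1 → f/8 → f/9 → f/10 → f/11 → f/13 → f/14 — 2 stops smaller aperture (darker).
Shutter speed: 1/10 → 1/13 → 1/15 — 2/3 stop faster (darker).
Net so far: 2 1/3 stops darker. ISO: 3200 → 4000 → 5000 → 6400 → 8000 → 10000 → 12800 → 16000.

ISO 16000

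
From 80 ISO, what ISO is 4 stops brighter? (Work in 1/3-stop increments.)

ISO 1250

ISO: 80 → 100 → 125 → 160 → 200 → 250 → 320 → 400 → 500 → 640 → 800 → 1000 → 1250 — 4 stops raised (brighter).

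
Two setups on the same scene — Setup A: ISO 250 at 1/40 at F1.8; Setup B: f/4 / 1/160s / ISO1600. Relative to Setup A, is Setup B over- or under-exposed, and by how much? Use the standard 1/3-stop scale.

1 2/3 stops darker

Aperture: f/1.8 → f/2 → f/2.2 → f/2.5 → f/2.8 → f/3.2 → f/3.5 → f/4 — 2 1/3 stops stopped down (darker).
Shutter speed: 1/40 → 1/50 → 1/60 → 1/80 → 1/100 → 1/125 → 1/160 — 2 stops faster (darker).
ISO: 250 → 320 → 400 → 500 → 640 → 800 → 1000 → 1250 → 1600 — 2 2/3 stops raised (brighter).
Net: −2 1/3 −2 +2 2/3 = −1 2/3 stops.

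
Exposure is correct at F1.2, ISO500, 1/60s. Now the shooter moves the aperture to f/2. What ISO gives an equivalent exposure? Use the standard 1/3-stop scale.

Aperture: f/1.2 → f/1.4 → f/1.6 → f/1.8 → f/2 — 1 1/3 stops stopped down (darker).
Need 1 1/3 stops brighter from the ISO: 500 → 640 → 800 → 1000 → 1250.

ISO 1250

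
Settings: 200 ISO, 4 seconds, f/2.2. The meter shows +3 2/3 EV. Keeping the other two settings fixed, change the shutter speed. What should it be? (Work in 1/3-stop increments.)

Overexposed by 3 2/3 stops → need 3 2/3 stops darker.
Shutter speed: 4 → 3.2 → 2.5 → 2 → 1.6 → 1.3 → 1 → 0.8 → 0.6 → 0.5 → 0.4 → 0.3.

0.3 s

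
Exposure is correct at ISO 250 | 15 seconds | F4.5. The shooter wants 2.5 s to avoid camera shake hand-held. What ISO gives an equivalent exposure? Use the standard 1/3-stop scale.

ISO 1600

Shutter speed: 15 → 13 → 10 → 8 → 6 → 5 → 4 → 3.2 → 2.5 — 2 2/3 stops faster (darker).
Need 2 2/3 stops brighter from the ISO: 250 → 320 → 400 → 500 → 640 → 800 → 1000 → 1250 → 1600.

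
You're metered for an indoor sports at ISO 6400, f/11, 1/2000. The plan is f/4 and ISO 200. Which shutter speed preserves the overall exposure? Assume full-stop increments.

1/500s

Aperture: f/11 → f/8 → f/5.6 → f/4 — 3 stops larger aperture (brighter).
ISO: 6400 → 3200 → 1600 → 800 → 400 → 200 — 5 stops lower (darker).
Net change so far: 2 stops darker. Offset with the shutter speed: 1/2000 → 1/1000 → 1/500.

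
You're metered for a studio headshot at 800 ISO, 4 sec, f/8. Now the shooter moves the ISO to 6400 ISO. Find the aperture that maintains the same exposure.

f/22

ISO: 800 → 1600 → 3200 → 6400 — 3 stops higher (brighter).
Need 3 stops darker from the aperture: f/8 → f/11 → f/16 → f/22.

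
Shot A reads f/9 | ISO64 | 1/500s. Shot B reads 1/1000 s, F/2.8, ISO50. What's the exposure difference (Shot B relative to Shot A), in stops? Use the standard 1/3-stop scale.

2 stops brighter

Aperture: f/9 → f/8 → f/7.1 → f/6.3 → f/5.6 → f/5 → f/4.5 → f/4 → f/3.5 → f/3.2 → f/2.8 — 3 1/3 stops wider (brighter).
Shutter speed: 1/500 → 1/640 → 1/800 → 1/1000 — 1 stop shorter (darker).
ISO: 64 → 50 — 1/3 stop dropped (darker).
Net: +3 1/3 −1 −1/3 = +2 stops.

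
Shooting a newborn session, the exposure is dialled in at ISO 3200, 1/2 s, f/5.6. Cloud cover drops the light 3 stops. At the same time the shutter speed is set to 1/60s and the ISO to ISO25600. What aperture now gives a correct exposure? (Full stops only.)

Scene light: 3 stops darker.
Shutter speed: 1/2 → 1/4 → 1/8 → 1/15 → 1/30 → 1/60 — 5 stops faster (darker).
ISO: 3200 → 6400 → 12800 → 25600 — 3 stops raised (brighter).
Net so far: 5 stops darker. Aperture: f/5.6 → f/4 → f/2.8 → f/2 → f/1.4 → f/1.0.

f/1.0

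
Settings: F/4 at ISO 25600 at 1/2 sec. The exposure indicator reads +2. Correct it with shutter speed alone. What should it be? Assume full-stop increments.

1/8s

Overexposed by 2 stops → need 2 stops darker.
Shutter speed: 1/2 → 1/4 → 1/8.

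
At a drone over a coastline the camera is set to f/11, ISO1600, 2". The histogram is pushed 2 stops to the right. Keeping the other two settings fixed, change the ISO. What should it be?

Overexposed by 2 stops → need 2 stops darker.
ISO: 1600 → 800 → 400.

ISO 400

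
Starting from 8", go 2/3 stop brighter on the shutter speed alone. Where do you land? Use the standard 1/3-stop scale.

Shutter speed: 8 → 10 → 13 — 2/3 stop slower (brighter).

13 s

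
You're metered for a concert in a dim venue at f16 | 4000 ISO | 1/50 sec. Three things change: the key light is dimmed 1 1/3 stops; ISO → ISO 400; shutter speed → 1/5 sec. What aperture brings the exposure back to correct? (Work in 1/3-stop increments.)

f/10

Scene light: 1 1/3 stops darker.
ISO: 4000 → 3200 → 2500 → 2000 → 1600 → 1250 → 1000 → 800 → 640 → 500 → 400 — 3 1/3 stops lower (darker).
Shutter speed: 1/50 → 1/40 → 1/30 → 1/25 → 1/20 → 1/15 → 1/13 → 1/10 → 1/8 → 1/6 → 1/5 — 3 1/3 stops slower (brighter).
Net so far: 1 1/3 stops darker. Aperture: f/16 → f/14 → f/13 → f/11 → f/10.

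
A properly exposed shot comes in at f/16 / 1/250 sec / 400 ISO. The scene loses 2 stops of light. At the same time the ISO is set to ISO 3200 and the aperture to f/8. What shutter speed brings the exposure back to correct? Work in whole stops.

1/2000s

Scene light: 2 stops darker.
ISO: 400 → 800 → 1600 → 3200 — 3 stops raised (brighter).
Aperture: f/16 → f/11 → f/8 — 2 stops opened up (brighter).
Net so far: 3 stops brighter. Shutter speed: 1/250 → 1/500 → 1/1000 → 1/2000.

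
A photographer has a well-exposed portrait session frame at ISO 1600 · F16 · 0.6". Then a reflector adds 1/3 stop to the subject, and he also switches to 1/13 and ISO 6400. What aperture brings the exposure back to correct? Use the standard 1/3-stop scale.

f/13

Scene light: 1/3 stop brighter.
Shutter speed: 0.6 → 0.5 → 0.4 → 0.3 → 1/4 → 1/5 → 1/6 → 1/8 → 1/10 → 1/13 — 3 stops faster (darker).
ISO: 1600 → 2000 → 2500 → 3200 → 4000 → 5000 → 6400 — 2 stops higher (brighter).
Net so far: 2/3 stop darker. Aperture: f/16 → f/14 → f/13.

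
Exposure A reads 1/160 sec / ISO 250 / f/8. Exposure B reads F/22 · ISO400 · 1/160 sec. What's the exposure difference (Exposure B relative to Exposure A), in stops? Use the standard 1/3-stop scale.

2 1/3 stops darker

Aperture: f/8 → f/9 → f/10 → f/11 → f/13 → f/14 → f/16 → f/18 → f/20 → f/22 — 3 stops stopped down (darker).
Shutter speed: unchanged.
ISO: 250 → 320 → 400 — 2/3 stop higher (brighter).
Net: −3 +2/3 = −2 1/3 stops.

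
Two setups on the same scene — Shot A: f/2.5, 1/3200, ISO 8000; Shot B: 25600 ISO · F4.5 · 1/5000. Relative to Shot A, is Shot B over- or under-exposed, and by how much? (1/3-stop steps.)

Aperture: f/2.5 → f/2.8 → f/3.2 → f/3.5 → f/4 → f/4.5 — 1 2/3 stops narrower (darker).
Shutter speed: 1/3200 → 1/4000 → 1/5000 — 2/3 stop shorter (darker).
ISO: 8000 → 10000 → 12800 → 16000 → 20000 → 25600 — 1 2/3 stops raised (brighter).
Net: −1 2/3 −2/3 +1 2/3 = −2/3 stops.

2/3 stop darker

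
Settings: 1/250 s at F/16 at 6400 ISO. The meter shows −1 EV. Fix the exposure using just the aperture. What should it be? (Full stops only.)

f/11

Underexposed by 1 stop → need 1 stop brighter.
Aperture: f/16 → f/11.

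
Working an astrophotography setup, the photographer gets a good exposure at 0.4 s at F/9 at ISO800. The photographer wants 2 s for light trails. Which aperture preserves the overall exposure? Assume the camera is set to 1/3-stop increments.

Shutter speed: 0.4 → 0.5 → 0.6 → 0.8 → 1 → 1.3 → 1.6 → 2 — 2 1/3 stops slower (brighter).
Need 2 1/3 stops darker from the aperture: f/9 → f/10 → f/11 → f/13 → f/14 → f/16 → f/18 → f/20.

f/20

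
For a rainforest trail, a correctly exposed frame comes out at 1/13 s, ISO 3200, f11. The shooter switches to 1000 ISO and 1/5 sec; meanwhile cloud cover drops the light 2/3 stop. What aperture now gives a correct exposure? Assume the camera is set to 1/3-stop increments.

f/8

Scene light: 2/3 stop darker.
ISO: 3200 → 2500 → 2000 → 1600 → 1250 → 1000 — 1 2/3 stops lower (darker).
Shutter speed: 1/13 → 1/10 → 1/8 → 1/6 → 1/5 — 1 1/3 stops slower (brighter).
Net so far: 1 stop darker. Aperture: f/11 → f/10 → f/9 → f/8.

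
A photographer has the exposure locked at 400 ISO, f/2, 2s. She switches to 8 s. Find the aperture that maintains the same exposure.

Shutter speed: 2 → 4 → 8 — 2 stops longer (brighter).
Need 2 stops darker from the aperture: f/2 → f/2.8 → f/4.

f/4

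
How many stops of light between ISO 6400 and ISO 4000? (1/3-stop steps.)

6400 → 5000 → 4000 — count the steps: 2 third-stops = 2/3 stop.

2/3 stop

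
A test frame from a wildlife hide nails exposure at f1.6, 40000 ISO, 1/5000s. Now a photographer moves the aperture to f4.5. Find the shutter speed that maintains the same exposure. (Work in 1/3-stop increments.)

Aperture: f/1.6 → f/1.8 → f/2 → f/2.2 → f/2.5 → f/2.8 → f/3.2 → f/3.5 → f/4 → f/4.5 — 3 stops stopped down (darker).
Need 3 stops brighter from the shutter speed: 1/5000 → 1/4000 → 1/3200 → 1/2500 → 1/2000 → 1/1600 → 1/1250 → 1/1000 → 1/800 → 1/640.

1/640s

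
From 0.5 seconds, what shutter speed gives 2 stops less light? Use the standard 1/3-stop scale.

1/8s

Shutter speed: 0.5 → 0.4 → 0.3 → 1/4 → 1/5 → 1/6 → 1/8 — 2 stops shorter (darker).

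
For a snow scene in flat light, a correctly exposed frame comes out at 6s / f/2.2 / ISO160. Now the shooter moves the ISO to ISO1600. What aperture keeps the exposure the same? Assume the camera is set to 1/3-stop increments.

f/7.1

ISO: 160 → 200 → 250 → 320 → 400 → 500 → 640 → 800 → 1000 → 1250 → 1600 — 3 1/3 stops raised (brighter).
Need 3 1/3 stops darker from the aperture: f/2.2 → f/2.5 → f/2.8 → f/3.2 → f/3.5 → f/4 → f/4.5 → f/5 → f/5.6 → f/6.3 → f/7.1.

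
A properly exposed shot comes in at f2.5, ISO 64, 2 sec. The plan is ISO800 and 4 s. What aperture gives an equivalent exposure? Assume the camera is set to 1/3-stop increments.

f/13

ISO: 64 → 80 → 100 → 125 → 160 → 200 → 250 → 320 → 400 → 500 → 640 → 800 — 3 2/3 stops raised (brighter).
Shutter speed: 2 → 2.5 → 3.2 → 4 — 1 stop slower (brighter).
Net change so far: 4 2/3 stops brighter. Offset with the aperture: f/2.5 → f/2.8 → f/3.2 → f/3.5 → f/4 → f/4.5 → f/5 → f/5.6 → f/6.3 → f/7.1 → f/8 → f/9 → f/10 → f/11 → f/13.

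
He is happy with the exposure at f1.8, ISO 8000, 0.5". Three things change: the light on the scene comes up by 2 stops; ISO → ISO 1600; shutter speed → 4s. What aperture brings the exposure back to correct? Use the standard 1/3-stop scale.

f/4.5

Scene light: 2 stops brighter.
ISO: 8000 → 6400 → 5000 → 4000 → 3200 → 2500 → 2000 → 1600 — 2 1/3 stops lower (darker).
Shutter speed: 0.5 → 0.6 → 0.8 → 1 → 1.3 → 1.6 → 2 → 2.5 → 3.2 → 4 — 3 stops slower (brighter).
Net so far: 2 2/3 stops brighter. Aperture: f/1.8 → f/2 → f/2.2 → f/2.5 → f/2.8 → f/3.2 → f/3.5 → f/4 → f/4.5.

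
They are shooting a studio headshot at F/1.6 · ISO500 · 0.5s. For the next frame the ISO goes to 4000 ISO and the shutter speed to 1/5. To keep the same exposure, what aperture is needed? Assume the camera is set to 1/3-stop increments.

f/2.8

ISO: 500 → 640 → 800 → 1000 → 1250 → 1600 → 2000 → 2500 → 3200 → 4000 — 3 stops higher (brighter).
Shutter speed: 0.5 → 0.4 → 0.3 → 1/4 → 1/5 — 1 1/3 stops faster (darker).
Net change so far: 1 2/3 stops brighter. Offset with the aperture: f/1.6 → f/1.8 → f/2 → f/2.2 → f/2.5 → f/2.8.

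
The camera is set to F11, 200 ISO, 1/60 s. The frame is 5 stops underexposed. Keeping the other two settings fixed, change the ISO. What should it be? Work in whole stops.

ISO 6400

Underexposed by 5 stops → need 5 stops brighter.
ISO: 200 → 400 → 800 → 1600 → 3200 → 6400.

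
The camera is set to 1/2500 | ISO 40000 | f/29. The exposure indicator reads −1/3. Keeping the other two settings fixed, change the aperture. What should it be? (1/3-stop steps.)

Underexposed by 1/3 stop → need 1/3 stop brighter.
Aperture: f/29 → f/25.

f/25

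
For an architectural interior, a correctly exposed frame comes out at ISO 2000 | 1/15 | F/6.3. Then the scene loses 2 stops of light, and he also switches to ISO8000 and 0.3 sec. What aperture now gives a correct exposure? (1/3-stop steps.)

f/14

Scene light: 2 stops darker.
ISO: 2000 → 2500 → 3200 → 4000 → 5000 → 6400 → 8000 — 2 stops higher (brighter).
Shutter speed: 1/15 → 1/13 → 1/10 → 1/8 → 1/6 → 1/5 → 1/4 → 0.3 — 2 1/3 stops longer (brighter).
Net so far: 2 1/3 stops brighter. Aperture: f/6.3 → f/7.1 → f/8 → f/9 → f/10 → f/11 → f/13 → f/14.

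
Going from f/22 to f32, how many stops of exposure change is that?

1 stop

f/22 → f/32 — count the steps: 1 stop.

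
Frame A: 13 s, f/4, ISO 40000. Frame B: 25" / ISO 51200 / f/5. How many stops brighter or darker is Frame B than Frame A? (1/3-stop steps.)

Aperture: f/4 → f/4.5 → f/5 — 2/3 stop smaller aperture (darker).
Shutter speed: 13 → 15 → 20 → 25 — 1 stop slower (brighter).
ISO: 40000 → 51200 — 1/3 stop higher (brighter).
Net: −2/3 +1 +1/3 = +2/3 stops.

2/3 stop brighter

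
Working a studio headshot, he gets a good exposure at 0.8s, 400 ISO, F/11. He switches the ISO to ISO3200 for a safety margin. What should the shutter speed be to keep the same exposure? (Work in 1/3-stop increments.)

ISO: 400 → 500 → 640 → 800 → 1000 → 1250 → 1600 → 2000 → 2500 → 3200 — 3 stops raised (brighter).
Need 3 stops darker from the shutter speed: 0.8 → 0.6 → 0.5 → 0.4 → 0.3 → 1/4 → 1/5 → 1/6 → 1/8 → 1/10.

1/10s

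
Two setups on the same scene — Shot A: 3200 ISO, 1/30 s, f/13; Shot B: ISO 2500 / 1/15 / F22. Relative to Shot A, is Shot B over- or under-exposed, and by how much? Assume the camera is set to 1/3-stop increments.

1 stop darker

Aperture: f/13 → f/14 → f/16 → f/18 → f/20 → f/22 — 1 2/3 stops smaller aperture (darker).
Shutter speed: 1/30 → 1/25 → 1/20 → 1/15 — 1 stop slower (brighter).
ISO: 3200 → 2500 — 1/3 stop lower (darker).
Net: −1 2/3 +1 −1/3 = −1 stop.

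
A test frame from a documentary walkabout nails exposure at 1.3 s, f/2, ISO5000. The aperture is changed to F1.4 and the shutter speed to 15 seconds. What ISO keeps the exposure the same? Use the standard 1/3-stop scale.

ISO 200

Aperture: f/2 → f/1.8 → f/1.6 → f/1.4 — 1 stop wider (brighter).
Shutter speed: 1.3 → 1.6 → 2 → 2.5 → 3.2 → 4 → 5 → 6 → 8 → 10 → 13 → 15 — 3 2/3 stops longer (brighter).
Net change so far: 4 2/3 stops brighter. Offset with the ISO: 5000 → 4000 → 3200 → 2500 → 2000 → 1600 → 1250 → 1000 → 800 → 640 → 500 → 400 → 320 → 250 → 200.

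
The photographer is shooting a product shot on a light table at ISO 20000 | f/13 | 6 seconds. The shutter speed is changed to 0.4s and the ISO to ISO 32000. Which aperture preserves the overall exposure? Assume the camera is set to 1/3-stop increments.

Shutter speed: 6 → 5 → 4 → 3.2 → 2.5 → 2 → 1.6 → 1.3 → 1 → 0.8 → 0.6 → 0.5 → 0.4 — 4 stops shorter (darker).
ISO: 20000 → 25600 → 32000 — 2/3 stop raised (brighter).
Net change so far: 3 1/3 stops darker. Offset with the aperture: f/13 → f/11 → f/10 → f/9 → f/8 → f/7.1 → f/6.3 → f/5.6 → f/5 → f/4.5 → f/4.

f/4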